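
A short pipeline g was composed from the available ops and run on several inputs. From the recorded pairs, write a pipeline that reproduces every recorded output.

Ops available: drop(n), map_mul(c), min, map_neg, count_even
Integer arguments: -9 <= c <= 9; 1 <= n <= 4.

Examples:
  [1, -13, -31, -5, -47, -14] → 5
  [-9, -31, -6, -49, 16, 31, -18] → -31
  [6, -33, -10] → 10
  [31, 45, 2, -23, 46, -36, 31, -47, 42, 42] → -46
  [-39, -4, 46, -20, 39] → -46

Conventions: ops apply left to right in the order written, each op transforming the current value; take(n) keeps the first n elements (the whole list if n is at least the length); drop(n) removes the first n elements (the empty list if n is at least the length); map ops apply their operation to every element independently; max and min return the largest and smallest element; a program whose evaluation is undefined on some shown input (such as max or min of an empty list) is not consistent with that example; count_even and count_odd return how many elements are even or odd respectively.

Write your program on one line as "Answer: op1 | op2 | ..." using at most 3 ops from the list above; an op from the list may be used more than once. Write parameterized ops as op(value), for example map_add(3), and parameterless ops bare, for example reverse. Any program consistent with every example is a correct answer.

drop(2) | map_neg | min

Check, running the answer program on each example:
  [1, -13, -31, -5, -47, -14] -> [-31, -5, -47, -14] -> [31, 5, 47, 14] -> 5
  [-9, -31, -6, -49, 16, 31, -18] -> [-6, -49, 16, 31, -18] -> [6, 49, -16, -31, 18] -> -31
  [6, -33, -10] -> [-10] -> [10] -> 10
  [31, 45, 2, -23, 46, -36, 31, -47, 42, 42] -> [2, -23, 46, -36, 31, -47, 42, 42] -> [-2, 23, -46, 36, -31, 47, -42, -42] -> -46
  [-39, -4, 46, -20, 39] -> [46, -20, 39] -> [-46, 20, -39] -> -46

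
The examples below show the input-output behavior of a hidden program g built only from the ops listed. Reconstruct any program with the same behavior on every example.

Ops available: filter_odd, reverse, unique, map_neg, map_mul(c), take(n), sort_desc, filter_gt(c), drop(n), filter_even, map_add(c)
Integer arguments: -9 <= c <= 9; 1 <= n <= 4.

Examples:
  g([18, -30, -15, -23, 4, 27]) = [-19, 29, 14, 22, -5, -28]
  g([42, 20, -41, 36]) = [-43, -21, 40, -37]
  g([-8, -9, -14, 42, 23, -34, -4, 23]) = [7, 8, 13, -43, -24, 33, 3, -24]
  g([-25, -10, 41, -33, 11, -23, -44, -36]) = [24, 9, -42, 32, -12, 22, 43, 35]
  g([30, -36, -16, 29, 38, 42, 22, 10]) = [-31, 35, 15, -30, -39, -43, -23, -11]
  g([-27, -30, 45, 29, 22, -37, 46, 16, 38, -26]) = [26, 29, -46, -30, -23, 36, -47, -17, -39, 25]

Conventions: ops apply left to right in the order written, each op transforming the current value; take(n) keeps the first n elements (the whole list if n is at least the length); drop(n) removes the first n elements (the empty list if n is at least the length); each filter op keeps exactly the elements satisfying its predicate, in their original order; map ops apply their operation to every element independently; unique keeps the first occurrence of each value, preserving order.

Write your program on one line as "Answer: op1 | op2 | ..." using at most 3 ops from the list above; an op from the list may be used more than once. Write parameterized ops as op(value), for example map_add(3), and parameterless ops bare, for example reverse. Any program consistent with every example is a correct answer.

map_add(1) | map_neg

Check, running the answer program on each example:
  [18, -30, -15, -23, 4, 27] -> [19, -29, -14, -22, 5, 28] -> [-19, 29, 14, 22, -5, -28]
  [42, 20, -41, 36] -> [43, 21, -40, 37] -> [-43, -21, 40, -37]
  [-8, -9, -14, 42, 23, -34, -4, 23] -> [-7, -8, -13, 43, 24, -33, -3, 24] -> [7, 8, 13, -43, -24, 33, 3, -24]
  [-25, -10, 41, -33, 11, -23, -44, -36] -> [-24, -9, 42, -32, 12, -22, -43, -35] -> [24, 9, -42, 32, -12, 22, 43, 35]
  [30, -36, -16, 29, 38, 42, 22, 10] -> [31, -35, -15, 30, 39, 43, 23, 11] -> [-31, 35, 15, -30, -39, -43, -23, -11]
  [-27, -30, 45, 29, 22, -37, 46, 16, 38, -26] -> [-26, -29, 46, 30, 23, -36, 47, 17, 39, -25] -> [26, 29, -46, -30, -23, 36, -47, -17, -39, 25]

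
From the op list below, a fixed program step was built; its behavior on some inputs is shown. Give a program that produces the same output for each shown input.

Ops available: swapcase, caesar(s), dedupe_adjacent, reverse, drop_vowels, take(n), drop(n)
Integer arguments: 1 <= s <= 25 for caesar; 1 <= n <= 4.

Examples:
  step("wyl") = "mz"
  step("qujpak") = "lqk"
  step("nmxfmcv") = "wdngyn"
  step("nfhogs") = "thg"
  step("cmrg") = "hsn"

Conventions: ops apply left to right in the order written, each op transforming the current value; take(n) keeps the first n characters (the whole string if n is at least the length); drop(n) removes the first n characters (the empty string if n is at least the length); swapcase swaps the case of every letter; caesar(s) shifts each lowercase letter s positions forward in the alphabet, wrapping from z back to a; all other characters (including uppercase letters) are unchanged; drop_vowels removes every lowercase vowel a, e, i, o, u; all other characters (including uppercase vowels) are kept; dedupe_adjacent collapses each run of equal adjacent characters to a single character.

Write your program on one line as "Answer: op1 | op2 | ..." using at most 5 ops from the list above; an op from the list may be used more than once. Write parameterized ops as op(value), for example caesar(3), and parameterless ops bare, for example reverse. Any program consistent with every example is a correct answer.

drop(1) | drop_vowels | caesar(1) | reverse | drop_vowels

Check, running the answer program on each example:
  "wyl" -> "yl" -> "yl" -> "zm" -> "mz" -> "mz"
  "qujpak" -> "ujpak" -> "jpk" -> "kql" -> "lqk" -> "lqk"
  "nmxfmcv" -> "mxfmcv" -> "mxfmcv" -> "nygndw" -> "wdngyn" -> "wdngyn"
  "nfhogs" -> "fhogs" -> "fhgs" -> "giht" -> "thig" -> "thg"
  "cmrg" -> "mrg" -> "mrg" -> "nsh" -> "hsn" -> "hsn"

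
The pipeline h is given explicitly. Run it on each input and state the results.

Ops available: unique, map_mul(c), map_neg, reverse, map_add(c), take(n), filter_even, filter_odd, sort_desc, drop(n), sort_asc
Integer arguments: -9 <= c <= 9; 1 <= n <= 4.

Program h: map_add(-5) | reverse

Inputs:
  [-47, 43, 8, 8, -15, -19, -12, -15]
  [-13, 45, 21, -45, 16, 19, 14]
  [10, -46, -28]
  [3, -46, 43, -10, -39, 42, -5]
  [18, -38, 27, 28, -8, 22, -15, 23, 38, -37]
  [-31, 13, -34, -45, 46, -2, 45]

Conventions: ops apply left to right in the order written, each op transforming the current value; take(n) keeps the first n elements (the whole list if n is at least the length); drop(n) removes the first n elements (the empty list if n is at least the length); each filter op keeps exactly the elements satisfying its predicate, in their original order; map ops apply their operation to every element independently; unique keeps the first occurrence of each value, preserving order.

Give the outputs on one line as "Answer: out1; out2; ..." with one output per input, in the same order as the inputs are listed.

[-20, -17, -24, -20, 3, 3, 38, -52]; [9, 14, 11, -50, 16, 40, -18]; [-33, -51, 5]; [-10, 37, -44, -15, 38, -51, -2]; [-42, 33, 18, -20, 17, -13, 23, 22, -43, 13]; [40, -7, 41, -50, -39, 8, -36]

Execution, op by op:
  [-47, 43, 8, 8, -15, -19, -12, -15] -> [-52, 38, 3, 3, -20, -24, -17, -20] -> [-20, -17, -24, -20, 3, 3, 38, -52]
  [-13, 45, 21, -45, 16, 19, 14] -> [-18, 40, 16, -50, 11, 14, 9] -> [9, 14, 11, -50, 16, 40, -18]
  [10, -46, -28] -> [5, -51, -33] -> [-33, -51, 5]
  [3, -46, 43, -10, -39, 42, -5] -> [-2, -51, 38, -15, -44, 37, -10] -> [-10, 37, -44, -15, 38, -51, -2]
  [18, -38, 27, 28, -8, 22, -15, 23, 38, -37] -> [13, -43, 22, 23, -13, 17, -20, 18, 33, -42] -> [-42, 33, 18, -20, 17, -13, 23, 22, -43, 13]
  [-31, 13, -34, -45, 46, -2, 45] -> [-36, 8, -39, -50, 41, -7, 40] -> [40, -7, 41, -50, -39, 8, -36]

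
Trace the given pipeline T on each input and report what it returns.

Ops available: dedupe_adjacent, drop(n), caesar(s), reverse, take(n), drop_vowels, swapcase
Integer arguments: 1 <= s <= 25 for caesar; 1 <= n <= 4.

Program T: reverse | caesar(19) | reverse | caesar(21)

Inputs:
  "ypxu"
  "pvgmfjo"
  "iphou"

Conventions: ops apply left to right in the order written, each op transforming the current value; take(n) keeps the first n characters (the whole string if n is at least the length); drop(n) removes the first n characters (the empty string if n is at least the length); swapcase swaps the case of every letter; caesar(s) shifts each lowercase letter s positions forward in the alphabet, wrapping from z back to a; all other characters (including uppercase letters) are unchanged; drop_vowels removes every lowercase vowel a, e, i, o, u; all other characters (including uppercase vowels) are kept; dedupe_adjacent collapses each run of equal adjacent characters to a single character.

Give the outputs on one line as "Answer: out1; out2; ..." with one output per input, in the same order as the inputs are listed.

"mdli"; "djuatxc"; "wdvci"

Execution, op by op:
  "ypxu" -> "uxpy" -> "nqir" -> "riqn" -> "mdli"
  "pvgmfjo" -> "ojfmgvp" -> "hcyfzoi" -> "iozfych" -> "djuatxc"
  "iphou" -> "uohpi" -> "nhaib" -> "biahn" -> "wdvci"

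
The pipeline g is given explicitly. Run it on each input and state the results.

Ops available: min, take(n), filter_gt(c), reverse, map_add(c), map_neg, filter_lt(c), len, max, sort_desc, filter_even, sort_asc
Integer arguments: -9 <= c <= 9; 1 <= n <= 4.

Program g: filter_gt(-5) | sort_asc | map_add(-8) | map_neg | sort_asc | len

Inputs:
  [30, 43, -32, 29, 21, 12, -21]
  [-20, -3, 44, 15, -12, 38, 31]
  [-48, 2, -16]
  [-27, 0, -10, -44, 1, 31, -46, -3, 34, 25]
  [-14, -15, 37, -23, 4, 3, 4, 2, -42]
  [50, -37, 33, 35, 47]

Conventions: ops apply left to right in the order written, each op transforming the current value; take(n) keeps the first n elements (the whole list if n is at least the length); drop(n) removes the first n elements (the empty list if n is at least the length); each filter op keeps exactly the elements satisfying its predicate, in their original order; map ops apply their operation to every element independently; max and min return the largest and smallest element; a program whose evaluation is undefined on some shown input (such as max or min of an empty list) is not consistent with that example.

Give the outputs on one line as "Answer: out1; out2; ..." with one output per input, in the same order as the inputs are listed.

Execution, op by op:
  [30, 43, -32, 29, 21, 12, -21] -> [30, 43, 29, 21, 12] -> [12, 21, 29, 30, 43] -> [4, 13, 21, 22, 35] -> [-4, -13, -21, -22, -35] -> [-35, -22, -21, -13, -4] -> 5
  [-20, -3, 44, 15, -12, 38, 31] -> [-3, 44, 15, 38, 31] -> [-3, 15, 31, 38, 44] -> [-11, 7, 23, 30, 36] -> [11, -7, -23, -30, -36] -> [-36, -30, -23, -7, 11] -> 5
  [-48, 2, -16] -> [2] -> [2] -> [-6] -> [6] -> [6] -> 1
  [-27, 0, -10, -44, 1, 31, -46, -3, 34, 25] -> [0, 1, 31, -3, 34, 25] -> [-3, 0, 1, 25, 31, 34] -> [-11, -8, -7, 17, 23, 26] -> [11, 8, 7, -17, -23, -26] -> [-26, -23, -17, 7, 8, 11] -> 6
  [-14, -15, 37, -23, 4, 3, 4, 2, -42] -> [37, 4, 3, 4, 2] -> [2, 3, 4, 4, 37] -> [-6, -5, -4, -4, 29] -> [6, 5, 4, 4, -29] -> [-29, 4, 4, 5, 6] -> 5
  [50, -37, 33, 35, 47] -> [50, 33, 35, 47] -> [33, 35, 47, 50] -> [25, 27, 39, 42] -> [-25, -27, -39, -42] -> [-42, -39, -27, -25] -> 4

5; 5; 1; 6; 5; 4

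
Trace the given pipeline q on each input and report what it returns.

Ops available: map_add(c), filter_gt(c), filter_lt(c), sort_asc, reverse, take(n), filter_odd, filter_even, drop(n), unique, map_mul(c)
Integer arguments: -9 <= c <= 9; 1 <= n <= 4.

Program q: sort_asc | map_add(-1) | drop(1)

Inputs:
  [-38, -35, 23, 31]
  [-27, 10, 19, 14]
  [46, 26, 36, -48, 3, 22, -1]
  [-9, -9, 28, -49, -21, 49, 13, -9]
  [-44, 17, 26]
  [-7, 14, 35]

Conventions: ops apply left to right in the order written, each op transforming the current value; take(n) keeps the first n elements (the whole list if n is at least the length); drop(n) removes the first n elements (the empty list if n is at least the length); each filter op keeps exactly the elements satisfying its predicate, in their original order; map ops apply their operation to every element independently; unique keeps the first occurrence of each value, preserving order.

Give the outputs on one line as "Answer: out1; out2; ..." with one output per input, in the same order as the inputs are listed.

Execution, op by op:
  [-38, -35, 23, 31] -> [-38, -35, 23, 31] -> [-39, -36, 22, 30] -> [-36, 22, 30]
  [-27, 10, 19, 14] -> [-27, 10, 14, 19] -> [-28, 9, 13, 18] -> [9, 13, 18]
  [46, 26, 36, -48, 3, 22, -1] -> [-48, -1, 3, 22, 26, 36, 46] -> [-49, -2, 2, 21, 25, 35, 45] -> [-2, 2, 21, 25, 35, 45]
  [-9, -9, 28, -49, -21, 49, 13, -9] -> [-49, -21, -9, -9, -9, 13, 28, 49] -> [-50, -22, -10, -10, -10, 12, 27, 48] -> [-22, -10, -10, -10, 12, 27, 48]
  [-44, 17, 26] -> [-44, 17, 26] -> [-45, 16, 25] -> [16, 25]
  [-7, 14, 35] -> [-7, 14, 35] -> [-8, 13, 34] -> [13, 34]

[-36, 22, 30]; [9, 13, 18]; [-2, 2, 21, 25, 35, 45]; [-22, -10, -10, -10, 12, 27, 48]; [16, 25]; [13, 34]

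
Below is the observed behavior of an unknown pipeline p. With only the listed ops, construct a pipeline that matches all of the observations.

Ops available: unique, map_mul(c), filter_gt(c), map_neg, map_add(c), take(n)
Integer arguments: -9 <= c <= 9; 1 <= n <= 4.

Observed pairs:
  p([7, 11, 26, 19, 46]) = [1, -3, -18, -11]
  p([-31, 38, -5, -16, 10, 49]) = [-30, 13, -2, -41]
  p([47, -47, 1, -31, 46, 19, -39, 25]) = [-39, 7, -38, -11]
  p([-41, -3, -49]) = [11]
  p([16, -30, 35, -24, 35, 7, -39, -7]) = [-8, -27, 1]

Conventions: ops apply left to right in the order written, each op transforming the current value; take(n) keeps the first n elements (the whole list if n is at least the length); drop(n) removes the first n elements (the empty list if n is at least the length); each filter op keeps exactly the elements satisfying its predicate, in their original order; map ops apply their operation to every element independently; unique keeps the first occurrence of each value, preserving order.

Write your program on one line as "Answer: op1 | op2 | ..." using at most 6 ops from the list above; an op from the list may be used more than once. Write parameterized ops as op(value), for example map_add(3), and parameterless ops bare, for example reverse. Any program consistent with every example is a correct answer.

filter_gt(-7) | map_neg | take(4) | map_add(7) | unique | map_add(1)

Check, running the answer program on each example:
  [7, 11, 26, 19, 46] -> [7, 11, 26, 19, 46] -> [-7, -11, -26, -19, -46] -> [-7, -11, -26, -19] -> [0, -4, -19, -12] -> [0, -4, -19, -12] -> [1, -3, -18, -11]
  [-31, 38, -5, -16, 10, 49] -> [38, -5, 10, 49] -> [-38, 5, -10, -49] -> [-38, 5, -10, -49] -> [-31, 12, -3, -42] -> [-31, 12, -3, -42] -> [-30, 13, -2, -41]
  [47, -47, 1, -31, 46, 19, -39, 25] -> [47, 1, 46, 19, 25] -> [-47, -1, -46, -19, -25] -> [-47, -1, -46, -19] -> [-40, 6, -39, -12] -> [-40, 6, -39, -12] -> [-39, 7, -38, -11]
  [-41, -3, -49] -> [-3] -> [3] -> [3] -> [10] -> [10] -> [11]
  [16, -30, 35, -24, 35, 7, -39, -7] -> [16, 35, 35, 7] -> [-16, -35, -35, -7] -> [-16, -35, -35, -7] -> [-9, -28, -28, 0] -> [-9, -28, 0] -> [-8, -27, 1]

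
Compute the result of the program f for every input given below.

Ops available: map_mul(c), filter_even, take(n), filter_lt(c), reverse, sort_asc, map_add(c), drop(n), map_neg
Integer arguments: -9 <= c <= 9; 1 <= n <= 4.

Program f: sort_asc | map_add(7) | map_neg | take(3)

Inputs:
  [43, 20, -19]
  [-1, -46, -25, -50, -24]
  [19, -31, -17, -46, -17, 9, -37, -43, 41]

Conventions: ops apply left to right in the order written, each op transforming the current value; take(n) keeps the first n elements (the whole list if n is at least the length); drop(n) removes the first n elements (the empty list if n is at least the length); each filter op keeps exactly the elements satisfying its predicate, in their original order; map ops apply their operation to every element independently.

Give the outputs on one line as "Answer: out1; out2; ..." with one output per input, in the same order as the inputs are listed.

Execution, op by op:
  [43, 20, -19] -> [-19, 20, 43] -> [-12, 27, 50] -> [12, -27, -50] -> [12, -27, -50]
  [-1, -46, -25, -50, -24] -> [-50, -46, -25, -24, -1] -> [-43, -39, -18, -17, 6] -> [43, 39, 18, 17, -6] -> [43, 39, 18]
  [19, -31, -17, -46, -17, 9, -37, -43, 41] -> [-46, -43, -37, -31, -17, -17, 9, 19, 41] -> [-39, -36, -30, -24, -10, -10, 16, 26, 48] -> [39, 36, 30, 24, 10, 10, -16, -26, -48] -> [39, 36, 30]

[12, -27, -50]; [43, 39, 18]; [39, 36, 30]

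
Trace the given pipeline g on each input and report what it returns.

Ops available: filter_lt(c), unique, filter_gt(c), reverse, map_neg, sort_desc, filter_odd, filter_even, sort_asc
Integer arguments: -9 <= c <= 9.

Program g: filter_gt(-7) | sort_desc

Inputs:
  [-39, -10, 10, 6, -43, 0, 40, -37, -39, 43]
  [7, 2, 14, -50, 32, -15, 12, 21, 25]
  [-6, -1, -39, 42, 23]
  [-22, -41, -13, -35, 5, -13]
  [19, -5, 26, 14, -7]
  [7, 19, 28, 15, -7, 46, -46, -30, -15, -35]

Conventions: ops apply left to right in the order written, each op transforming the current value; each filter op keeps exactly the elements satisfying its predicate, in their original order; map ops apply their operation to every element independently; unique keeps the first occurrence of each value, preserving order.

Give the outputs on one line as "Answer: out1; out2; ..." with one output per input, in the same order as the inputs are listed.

[43, 40, 10, 6, 0]; [32, 25, 21, 14, 12, 7, 2]; [42, 23, -1, -6]; [5]; [26, 19, 14, -5]; [46, 28, 19, 15, 7]

Execution, op by op:
  [-39, -10, 10, 6, -43, 0, 40, -37, -39, 43] -> [10, 6, 0, 40, 43] -> [43, 40, 10, 6, 0]
  [7, 2, 14, -50, 32, -15, 12, 21, 25] -> [7, 2, 14, 32, 12, 21, 25] -> [32, 25, 21, 14, 12, 7, 2]
  [-6, -1, -39, 42, 23] -> [-6, -1, 42, 23] -> [42, 23, -1, -6]
  [-22, -41, -13, -35, 5, -13] -> [5] -> [5]
  [19, -5, 26, 14, -7] -> [19, -5, 26, 14] -> [26, 19, 14, -5]
  [7, 19, 28, 15, -7, 46, -46, -30, -15, -35] -> [7, 19, 28, 15, 46] -> [46, 28, 19, 15, 7]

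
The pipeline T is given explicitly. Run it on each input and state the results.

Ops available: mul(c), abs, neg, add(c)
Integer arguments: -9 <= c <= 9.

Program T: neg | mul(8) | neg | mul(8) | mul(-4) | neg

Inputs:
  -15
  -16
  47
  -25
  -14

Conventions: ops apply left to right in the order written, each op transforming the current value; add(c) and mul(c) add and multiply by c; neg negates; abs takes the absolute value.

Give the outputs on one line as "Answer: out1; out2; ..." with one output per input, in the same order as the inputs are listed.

Execution, op by op:
  -15 -> 15 -> 120 -> -120 -> -960 -> 3840 -> -3840
  -16 -> 16 -> 128 -> -128 -> -1024 -> 4096 -> -4096
  47 -> -47 -> -376 -> 376 -> 3008 -> -12032 -> 12032
  -25 -> 25 -> 200 -> -200 -> -1600 -> 6400 -> -6400
  -14 -> 14 -> 112 -> -112 -> -896 -> 3584 -> -3584

-3840; -4096; 12032; -6400; -3584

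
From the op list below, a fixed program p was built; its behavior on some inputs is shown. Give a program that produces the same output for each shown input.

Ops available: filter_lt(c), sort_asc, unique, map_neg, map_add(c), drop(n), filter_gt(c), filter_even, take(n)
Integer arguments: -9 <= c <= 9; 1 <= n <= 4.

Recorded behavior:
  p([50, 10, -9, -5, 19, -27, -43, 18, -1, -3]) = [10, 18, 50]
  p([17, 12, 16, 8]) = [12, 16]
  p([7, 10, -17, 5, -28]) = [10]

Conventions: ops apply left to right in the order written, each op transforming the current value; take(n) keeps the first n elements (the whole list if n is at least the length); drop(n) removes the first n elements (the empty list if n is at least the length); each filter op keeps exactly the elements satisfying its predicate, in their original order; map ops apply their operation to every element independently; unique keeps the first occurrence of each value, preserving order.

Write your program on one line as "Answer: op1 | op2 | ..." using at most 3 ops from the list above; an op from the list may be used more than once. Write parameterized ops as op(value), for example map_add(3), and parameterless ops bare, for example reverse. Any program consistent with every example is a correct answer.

filter_gt(8) | sort_asc | filter_even

Check, running the answer program on each example:
  [50, 10, -9, -5, 19, -27, -43, 18, -1, -3] -> [50, 10, 19, 18] -> [10, 18, 19, 50] -> [10, 18, 50]
  [17, 12, 16, 8] -> [17, 12, 16] -> [12, 16, 17] -> [12, 16]
  [7, 10, -17, 5, -28] -> [10] -> [10] -> [10]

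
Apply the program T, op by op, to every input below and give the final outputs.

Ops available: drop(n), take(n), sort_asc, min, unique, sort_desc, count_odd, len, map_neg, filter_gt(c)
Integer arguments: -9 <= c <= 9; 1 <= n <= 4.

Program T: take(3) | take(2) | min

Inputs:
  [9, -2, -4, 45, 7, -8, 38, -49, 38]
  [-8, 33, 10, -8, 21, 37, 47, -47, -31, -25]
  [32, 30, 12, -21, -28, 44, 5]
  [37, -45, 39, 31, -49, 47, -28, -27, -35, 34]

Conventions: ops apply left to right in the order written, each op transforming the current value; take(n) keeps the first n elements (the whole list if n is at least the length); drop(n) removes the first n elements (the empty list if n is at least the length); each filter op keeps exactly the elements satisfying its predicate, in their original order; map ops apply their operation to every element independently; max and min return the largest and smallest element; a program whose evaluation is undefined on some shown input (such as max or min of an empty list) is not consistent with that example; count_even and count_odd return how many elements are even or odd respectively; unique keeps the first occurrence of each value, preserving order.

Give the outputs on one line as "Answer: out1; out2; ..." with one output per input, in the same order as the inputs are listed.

-2; -8; 30; -45

Execution, op by op:
  [9, -2, -4, 45, 7, -8, 38, -49, 38] -> [9, -2, -4] -> [9, -2] -> -2
  [-8, 33, 10, -8, 21, 37, 47, -47, -31, -25] -> [-8, 33, 10] -> [-8, 33] -> -8
  [32, 30, 12, -21, -28, 44, 5] -> [32, 30, 12] -> [32, 30] -> 30
  [37, -45, 39, 31, -49, 47, -28, -27, -35, 34] -> [37, -45, 39] -> [37, -45] -> -45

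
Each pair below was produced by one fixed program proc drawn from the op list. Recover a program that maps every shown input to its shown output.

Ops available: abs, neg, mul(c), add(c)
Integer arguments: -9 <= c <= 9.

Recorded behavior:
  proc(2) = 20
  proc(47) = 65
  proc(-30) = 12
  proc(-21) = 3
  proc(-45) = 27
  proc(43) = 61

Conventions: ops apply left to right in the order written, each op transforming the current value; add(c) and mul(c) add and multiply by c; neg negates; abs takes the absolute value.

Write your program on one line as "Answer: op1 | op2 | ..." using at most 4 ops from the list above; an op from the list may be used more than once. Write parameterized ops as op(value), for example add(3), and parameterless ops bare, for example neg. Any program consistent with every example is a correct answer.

add(9) | add(9) | abs

Check, running the answer program on each example:
  2 -> 11 -> 20 -> 20
  47 -> 56 -> 65 -> 65
  -30 -> -21 -> -12 -> 12
  -21 -> -12 -> -3 -> 3
  -45 -> -36 -> -27 -> 27
  43 -> 52 -> 61 -> 61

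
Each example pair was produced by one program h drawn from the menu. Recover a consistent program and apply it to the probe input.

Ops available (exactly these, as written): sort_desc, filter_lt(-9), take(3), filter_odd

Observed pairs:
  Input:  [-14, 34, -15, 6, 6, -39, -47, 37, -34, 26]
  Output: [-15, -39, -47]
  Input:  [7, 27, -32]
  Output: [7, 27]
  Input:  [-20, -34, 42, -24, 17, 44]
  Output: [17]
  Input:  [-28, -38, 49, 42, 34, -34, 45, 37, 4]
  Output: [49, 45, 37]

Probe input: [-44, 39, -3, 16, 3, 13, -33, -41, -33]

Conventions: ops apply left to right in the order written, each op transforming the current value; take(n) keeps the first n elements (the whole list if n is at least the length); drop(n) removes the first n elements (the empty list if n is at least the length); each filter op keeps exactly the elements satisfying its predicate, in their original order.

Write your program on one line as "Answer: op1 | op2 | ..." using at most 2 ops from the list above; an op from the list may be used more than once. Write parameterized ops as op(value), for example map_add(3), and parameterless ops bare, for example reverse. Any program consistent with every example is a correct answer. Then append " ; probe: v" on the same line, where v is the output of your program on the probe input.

filter_odd | take(3) ; probe: [39, -3, 3]

Check, running the answer program on each example:
  [-14, 34, -15, 6, 6, -39, -47, 37, -34, 26] -> [-15, -39, -47, 37] -> [-15, -39, -47]
  [7, 27, -32] -> [7, 27] -> [7, 27]
  [-20, -34, 42, -24, 17, 44] -> [17] -> [17]
  [-28, -38, 49, 42, 34, -34, 45, 37, 4] -> [49, 45, 37] -> [49, 45, 37]
  probe: [-44, 39, -3, 16, 3, 13, -33, -41, -33] -> [39, -3, 3, 13, -33, -41, -33] -> [39, -3, 3]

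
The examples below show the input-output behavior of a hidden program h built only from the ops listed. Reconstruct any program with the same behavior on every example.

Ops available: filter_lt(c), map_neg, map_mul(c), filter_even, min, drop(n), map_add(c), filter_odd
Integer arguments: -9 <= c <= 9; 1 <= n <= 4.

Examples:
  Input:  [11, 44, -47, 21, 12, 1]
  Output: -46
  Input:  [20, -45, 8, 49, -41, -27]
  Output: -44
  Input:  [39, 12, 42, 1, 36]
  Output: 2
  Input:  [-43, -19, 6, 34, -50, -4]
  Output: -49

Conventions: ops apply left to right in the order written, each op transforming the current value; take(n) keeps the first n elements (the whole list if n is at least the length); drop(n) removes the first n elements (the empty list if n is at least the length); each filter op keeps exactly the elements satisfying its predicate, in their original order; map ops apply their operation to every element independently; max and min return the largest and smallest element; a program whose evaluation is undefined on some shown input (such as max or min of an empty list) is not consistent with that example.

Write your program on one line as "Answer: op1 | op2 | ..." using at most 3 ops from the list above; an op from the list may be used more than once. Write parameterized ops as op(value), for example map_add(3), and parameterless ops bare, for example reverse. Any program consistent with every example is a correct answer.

map_add(1) | min

Check, running the answer program on each example:
  [11, 44, -47, 21, 12, 1] -> [12, 45, -46, 22, 13, 2] -> -46
  [20, -45, 8, 49, -41, -27] -> [21, -44, 9, 50, -40, -26] -> -44
  [39, 12, 42, 1, 36] -> [40, 13, 43, 2, 37] -> 2
  [-43, -19, 6, 34, -50, -4] -> [-42, -18, 7, 35, -49, -3] -> -49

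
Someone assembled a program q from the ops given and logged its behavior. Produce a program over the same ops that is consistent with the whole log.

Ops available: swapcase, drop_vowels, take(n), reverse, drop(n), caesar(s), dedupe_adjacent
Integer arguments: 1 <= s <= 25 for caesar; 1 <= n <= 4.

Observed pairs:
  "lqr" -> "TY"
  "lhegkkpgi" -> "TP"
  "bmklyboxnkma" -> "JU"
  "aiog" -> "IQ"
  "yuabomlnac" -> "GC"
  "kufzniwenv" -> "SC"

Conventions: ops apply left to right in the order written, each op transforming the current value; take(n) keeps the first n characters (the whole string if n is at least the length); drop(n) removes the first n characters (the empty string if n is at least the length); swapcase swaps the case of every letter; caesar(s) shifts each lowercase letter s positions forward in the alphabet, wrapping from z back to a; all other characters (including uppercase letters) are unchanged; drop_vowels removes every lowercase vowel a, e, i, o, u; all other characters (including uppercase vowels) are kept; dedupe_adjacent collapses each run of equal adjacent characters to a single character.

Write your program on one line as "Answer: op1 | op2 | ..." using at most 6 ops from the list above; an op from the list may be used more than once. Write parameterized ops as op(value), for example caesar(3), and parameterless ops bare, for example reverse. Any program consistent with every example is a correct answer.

caesar(8) | reverse | dedupe_adjacent | reverse | swapcase | take(2)

Check, running the answer program on each example:
  "lqr" -> "tyz" -> "zyt" -> "zyt" -> "tyz" -> "TYZ" -> "TY"
  "lhegkkpgi" -> "tpmossxoq" -> "qoxssompt" -> "qoxsompt" -> "tpmosxoq" -> "TPMOSXOQ" -> "TP"
  "bmklyboxnkma" -> "justgjwfvsui" -> "iusvfwjgtsuj" -> "iusvfwjgtsuj" -> "justgjwfvsui" -> "JUSTGJWFVSUI" -> "JU"
  "aiog" -> "iqwo" -> "owqi" -> "owqi" -> "iqwo" -> "IQWO" -> "IQ"
  "yuabomlnac" -> "gcijwutvik" -> "kivtuwjicg" -> "kivtuwjicg" -> "gcijwutvik" -> "GCIJWUTVIK" -> "GC"
  "kufzniwenv" -> "scnhvqemvd" -> "dvmeqvhncs" -> "dvmeqvhncs" -> "scnhvqemvd" -> "SCNHVQEMVD" -> "SC"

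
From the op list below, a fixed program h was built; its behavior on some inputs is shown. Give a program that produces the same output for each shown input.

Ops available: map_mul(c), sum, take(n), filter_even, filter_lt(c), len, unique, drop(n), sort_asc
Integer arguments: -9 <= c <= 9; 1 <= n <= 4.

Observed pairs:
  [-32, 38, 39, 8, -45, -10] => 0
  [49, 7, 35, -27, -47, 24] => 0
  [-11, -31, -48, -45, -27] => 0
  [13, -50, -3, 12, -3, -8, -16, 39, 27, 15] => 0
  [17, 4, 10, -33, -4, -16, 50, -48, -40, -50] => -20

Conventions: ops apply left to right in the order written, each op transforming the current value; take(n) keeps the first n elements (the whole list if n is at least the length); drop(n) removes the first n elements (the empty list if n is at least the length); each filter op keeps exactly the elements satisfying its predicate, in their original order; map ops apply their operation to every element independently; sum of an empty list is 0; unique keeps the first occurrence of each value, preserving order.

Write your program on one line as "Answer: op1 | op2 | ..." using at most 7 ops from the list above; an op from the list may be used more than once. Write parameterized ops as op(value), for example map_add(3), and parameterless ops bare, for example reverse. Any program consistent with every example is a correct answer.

drop(4) | sort_asc | drop(3) | take(2) | filter_even | sum

Check, running the answer program on each example:
  [-32, 38, 39, 8, -45, -10] -> [-45, -10] -> [-45, -10] -> [] -> [] -> [] -> 0
  [49, 7, 35, -27, -47, 24] -> [-47, 24] -> [-47, 24] -> [] -> [] -> [] -> 0
  [-11, -31, -48, -45, -27] -> [-27] -> [-27] -> [] -> [] -> [] -> 0
  [13, -50, -3, 12, -3, -8, -16, 39, 27, 15] -> [-3, -8, -16, 39, 27, 15] -> [-16, -8, -3, 15, 27, 39] -> [15, 27, 39] -> [15, 27] -> [] -> 0
  [17, 4, 10, -33, -4, -16, 50, -48, -40, -50] -> [-4, -16, 50, -48, -40, -50] -> [-50, -48, -40, -16, -4, 50] -> [-16, -4, 50] -> [-16, -4] -> [-16, -4] -> -20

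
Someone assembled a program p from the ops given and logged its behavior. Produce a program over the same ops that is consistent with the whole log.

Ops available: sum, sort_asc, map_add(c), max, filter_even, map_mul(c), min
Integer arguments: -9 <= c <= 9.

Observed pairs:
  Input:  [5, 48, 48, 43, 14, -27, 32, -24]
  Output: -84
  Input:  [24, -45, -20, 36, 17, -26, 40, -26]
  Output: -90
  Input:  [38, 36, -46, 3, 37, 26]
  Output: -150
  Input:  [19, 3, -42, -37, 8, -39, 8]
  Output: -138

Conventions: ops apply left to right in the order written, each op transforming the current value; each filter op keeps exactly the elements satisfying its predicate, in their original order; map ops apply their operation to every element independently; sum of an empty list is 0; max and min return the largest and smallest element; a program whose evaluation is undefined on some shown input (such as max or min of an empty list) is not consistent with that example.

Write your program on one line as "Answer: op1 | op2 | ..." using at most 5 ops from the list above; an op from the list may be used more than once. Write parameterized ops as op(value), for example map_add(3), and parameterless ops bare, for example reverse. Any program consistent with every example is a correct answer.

map_add(-4) | filter_even | map_mul(3) | min

Check, running the answer program on each example:
  [5, 48, 48, 43, 14, -27, 32, -24] -> [1, 44, 44, 39, 10, -31, 28, -28] -> [44, 44, 10, 28, -28] -> [132, 132, 30, 84, -84] -> -84
  [24, -45, -20, 36, 17, -26, 40, -26] -> [20, -49, -24, 32, 13, -30, 36, -30] -> [20, -24, 32, -30, 36, -30] -> [60, -72, 96, -90, 108, -90] -> -90
  [38, 36, -46, 3, 37, 26] -> [34, 32, -50, -1, 33, 22] -> [34, 32, -50, 22] -> [102, 96, -150, 66] -> -150
  [19, 3, -42, -37, 8, -39, 8] -> [15, -1, -46, -41, 4, -43, 4] -> [-46, 4, 4] -> [-138, 12, 12] -> -138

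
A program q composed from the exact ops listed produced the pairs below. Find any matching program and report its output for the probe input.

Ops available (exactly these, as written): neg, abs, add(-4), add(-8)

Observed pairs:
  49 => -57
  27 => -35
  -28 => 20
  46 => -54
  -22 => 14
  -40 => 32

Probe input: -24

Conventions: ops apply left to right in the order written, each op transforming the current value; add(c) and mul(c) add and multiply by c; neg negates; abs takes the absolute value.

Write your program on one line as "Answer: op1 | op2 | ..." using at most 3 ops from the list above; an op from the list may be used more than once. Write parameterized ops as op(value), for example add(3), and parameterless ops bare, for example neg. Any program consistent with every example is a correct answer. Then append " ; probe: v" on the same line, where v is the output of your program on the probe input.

neg | add(-8) ; probe: 16

Check, running the answer program on each example:
  49 -> -49 -> -57
  27 -> -27 -> -35
  -28 -> 28 -> 20
  46 -> -46 -> -54
  -22 -> 22 -> 14
  -40 -> 40 -> 32
  probe: -24 -> 24 -> 16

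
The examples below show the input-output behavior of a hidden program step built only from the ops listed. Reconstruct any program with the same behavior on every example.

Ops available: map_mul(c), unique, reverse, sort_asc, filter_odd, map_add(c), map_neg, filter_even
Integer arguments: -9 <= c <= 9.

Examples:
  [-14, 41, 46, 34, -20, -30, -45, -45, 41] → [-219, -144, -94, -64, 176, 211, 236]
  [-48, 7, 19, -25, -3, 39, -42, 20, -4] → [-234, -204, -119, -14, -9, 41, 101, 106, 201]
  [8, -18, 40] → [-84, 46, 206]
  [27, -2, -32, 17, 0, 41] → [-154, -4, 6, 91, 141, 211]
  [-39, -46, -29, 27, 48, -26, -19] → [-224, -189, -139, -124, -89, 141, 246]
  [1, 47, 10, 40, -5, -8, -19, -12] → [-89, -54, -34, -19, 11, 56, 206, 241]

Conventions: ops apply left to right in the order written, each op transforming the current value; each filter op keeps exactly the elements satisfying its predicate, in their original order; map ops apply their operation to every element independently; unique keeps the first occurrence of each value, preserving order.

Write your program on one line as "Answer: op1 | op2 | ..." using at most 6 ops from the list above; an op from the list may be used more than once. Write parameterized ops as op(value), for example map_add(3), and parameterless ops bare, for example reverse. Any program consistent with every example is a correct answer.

sort_asc | map_add(3) | unique | map_mul(-5) | map_add(9) | map_neg

Check, running the answer program on each example:
  [-14, 41, 46, 34, -20, -30, -45, -45, 41] -> [-45, -45, -30, -20, -14, 34, 41, 41, 46] -> [-42, -42, -27, -17, -11, 37, 44, 44, 49] -> [-42, -27, -17, -11, 37, 44, 49] -> [210, 135, 85, 55, -185, -220, -245] -> [219, 144, 94, 64, -176, -211, -236] -> [-219, -144, -94, -64, 176, 211, 236]
  [-48, 7, 19, -25, -3, 39, -42, 20, -4] -> [-48, -42, -25, -4, -3, 7, 19, 20, 39] -> [-45, -39, -22, -1, 0, 10, 22, 23, 42] -> [-45, -39, -22, -1, 0, 10, 22, 23, 42] -> [225, 195, 110, 5, 0, -50, -110, -115, -210] -> [234, 204, 119, 14, 9, -41, -101, -106, -201] -> [-234, -204, -119, -14, -9, 41, 101, 106, 201]
  [8, -18, 40] -> [-18, 8, 40] -> [-15, 11, 43] -> [-15, 11, 43] -> [75, -55, -215] -> [84, -46, -206] -> [-84, 46, 206]
  [27, -2, -32, 17, 0, 41] -> [-32, -2, 0, 17, 27, 41] -> [-29, 1, 3, 20, 30, 44] -> [-29, 1, 3, 20, 30, 44] -> [145, -5, -15, -100, -150, -220] -> [154, 4, -6, -91, -141, -211] -> [-154, -4, 6, 91, 141, 211]
  [-39, -46, -29, 27, 48, -26, -19] -> [-46, -39, -29, -26, -19, 27, 48] -> [-43, -36, -26, -23, -16, 30, 51] -> [-43, -36, -26, -23, -16, 30, 51] -> [215, 180, 130, 115, 80, -150, -255] -> [224, 189, 139, 124, 89, -141, -246] -> [-224, -189, -139, -124, -89, 141, 246]
  [1, 47, 10, 40, -5, -8, -19, -12] -> [-19, -12, -8, -5, 1, 10, 40, 47] -> [-16, -9, -5, -2, 4, 13, 43, 50] -> [-16, -9, -5, -2, 4, 13, 43, 50] -> [80, 45, 25, 10, -20, -65, -215, -250] -> [89, 54, 34, 19, -11, -56, -206, -241] -> [-89, -54, -34, -19, 11, 56, 206, 241]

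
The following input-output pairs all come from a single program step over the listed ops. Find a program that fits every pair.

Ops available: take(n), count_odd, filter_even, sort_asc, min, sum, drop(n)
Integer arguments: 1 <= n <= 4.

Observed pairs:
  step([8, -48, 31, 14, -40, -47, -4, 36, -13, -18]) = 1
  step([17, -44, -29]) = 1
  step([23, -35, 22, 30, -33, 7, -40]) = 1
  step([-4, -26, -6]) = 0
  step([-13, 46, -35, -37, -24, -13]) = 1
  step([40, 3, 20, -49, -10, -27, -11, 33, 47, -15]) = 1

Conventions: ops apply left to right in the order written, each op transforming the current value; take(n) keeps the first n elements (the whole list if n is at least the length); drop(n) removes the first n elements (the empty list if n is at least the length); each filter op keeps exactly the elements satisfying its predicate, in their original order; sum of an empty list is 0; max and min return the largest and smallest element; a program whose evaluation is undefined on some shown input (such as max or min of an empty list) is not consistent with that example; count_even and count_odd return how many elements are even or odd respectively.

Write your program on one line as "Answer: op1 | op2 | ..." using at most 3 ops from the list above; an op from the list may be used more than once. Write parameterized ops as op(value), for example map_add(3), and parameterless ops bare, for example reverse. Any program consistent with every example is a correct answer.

drop(1) | take(2) | count_odd

Check, running the answer program on each example:
  [8, -48, 31, 14, -40, -47, -4, 36, -13, -18] -> [-48, 31, 14, -40, -47, -4, 36, -13, -18] -> [-48, 31] -> 1
  [17, -44, -29] -> [-44, -29] -> [-44, -29] -> 1
  [23, -35, 22, 30, -33, 7, -40] -> [-35, 22, 30, -33, 7, -40] -> [-35, 22] -> 1
  [-4, -26, -6] -> [-26, -6] -> [-26, -6] -> 0
  [-13, 46, -35, -37, -24, -13] -> [46, -35, -37, -24, -13] -> [46, -35] -> 1
  [40, 3, 20, -49, -10, -27, -11, 33, 47, -15] -> [3, 20, -49, -10, -27, -11, 33, 47, -15] -> [3, 20] -> 1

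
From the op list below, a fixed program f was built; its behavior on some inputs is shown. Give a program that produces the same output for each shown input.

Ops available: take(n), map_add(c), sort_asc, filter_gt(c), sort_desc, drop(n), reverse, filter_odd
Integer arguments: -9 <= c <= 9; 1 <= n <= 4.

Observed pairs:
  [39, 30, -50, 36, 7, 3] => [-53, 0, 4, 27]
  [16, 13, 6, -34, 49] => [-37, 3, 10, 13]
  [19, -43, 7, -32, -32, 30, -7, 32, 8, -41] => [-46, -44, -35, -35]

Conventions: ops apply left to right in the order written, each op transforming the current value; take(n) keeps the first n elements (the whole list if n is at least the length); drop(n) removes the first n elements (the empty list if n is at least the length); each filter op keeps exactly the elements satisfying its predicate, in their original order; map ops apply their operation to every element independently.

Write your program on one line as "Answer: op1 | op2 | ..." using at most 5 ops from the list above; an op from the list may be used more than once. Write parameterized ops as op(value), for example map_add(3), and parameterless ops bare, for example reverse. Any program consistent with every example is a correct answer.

sort_desc | map_add(-3) | sort_asc | take(4)

Check, running the answer program on each example:
  [39, 30, -50, 36, 7, 3] -> [39, 36, 30, 7, 3, -50] -> [36, 33, 27, 4, 0, -53] -> [-53, 0, 4, 27, 33, 36] -> [-53, 0, 4, 27]
  [16, 13, 6, -34, 49] -> [49, 16, 13, 6, -34] -> [46, 13, 10, 3, -37] -> [-37, 3, 10, 13, 46] -> [-37, 3, 10, 13]
  [19, -43, 7, -32, -32, 30, -7, 32, 8, -41] -> [32, 30, 19, 8, 7, -7, -32, -32, -41, -43] -> [29, 27, 16, 5, 4, -10, -35, -35, -44, -46] -> [-46, -44, -35, -35, -10, 4, 5, 16, 27, 29] -> [-46, -44, -35, -35]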